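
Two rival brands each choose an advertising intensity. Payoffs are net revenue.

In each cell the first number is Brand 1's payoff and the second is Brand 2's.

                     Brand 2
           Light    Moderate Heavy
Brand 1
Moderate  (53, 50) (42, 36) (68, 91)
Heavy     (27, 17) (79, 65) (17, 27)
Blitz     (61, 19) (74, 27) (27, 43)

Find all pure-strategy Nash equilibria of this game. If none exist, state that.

The pure Nash equilibria are (Moderate, Heavy) and (Heavy, Moderate).

(Moderate, Light): Brand 1 can switch to Blitz (53 → 61). Not NE.
(Moderate, Moderate): Brand 1 can switch to Heavy (42 → 79). Not NE.
(Moderate, Heavy): Brand 1 gets 68, best alternative 27; Brand 2 gets 91, best alternative 50. No profitable deviation — NE.
(Heavy, Light): Brand 1 can switch to Moderate (27 → 53). Not NE.
(Heavy, Moderate): Brand 1 gets 79, best alternative 74; Brand 2 gets 65, best alternative 27. No profitable deviation — NE.
(Heavy, Heavy): Brand 1 can switch to Moderate (17 → 68). Not NE.
(Blitz, Light): Brand 2 can switch to Moderate (19 → 27). Not NE.
(Blitz, Moderate): Brand 1 can switch to Heavy (74 → 79). Not NE.
(Blitz, Heavy): Brand 1 can switch to Moderate (27 → 68). Not NE.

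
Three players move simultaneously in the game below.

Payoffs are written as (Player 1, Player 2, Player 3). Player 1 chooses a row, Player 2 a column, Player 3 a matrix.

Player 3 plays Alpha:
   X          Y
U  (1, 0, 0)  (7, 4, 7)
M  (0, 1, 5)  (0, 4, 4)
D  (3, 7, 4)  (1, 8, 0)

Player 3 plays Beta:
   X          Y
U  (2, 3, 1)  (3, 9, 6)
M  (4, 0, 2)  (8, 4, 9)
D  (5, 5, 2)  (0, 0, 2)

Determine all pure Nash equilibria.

The pure Nash equilibria are (U, Y, Alpha); (M, Y, Beta).

Mark each player's best response to every combination of opponents' strategies; a profile where every player is best-responding is a pure Nash equilibrium.
Player 1 against (X, Alpha): payoffs 1, 0, 3 → best response D.
Player 1 against (X, Beta): payoffs 2, 4, 5 → best response D.
Player 1 against (Y, Alpha): payoffs 7, 0, 1 → best response U.
Player 1 against (Y, Beta): payoffs 3, 8, 0 → best response M.
Player 2 against (U, Alpha): payoffs 0, 4 → best response Y.
Player 2 against (U, Beta): payoffs 3, 9 → best response Y.
Player 2 against (M, Alpha): payoffs 1, 4 → best response Y.
Player 2 against (M, Beta): payoffs 0, 4 → best response Y.
Player 2 against (D, Alpha): payoffs 7, 8 → best response Y.
Player 2 against (D, Beta): payoffs 5, 0 → best response X.
Player 3 against (U, X): payoffs 0, 1 → best response Beta.
Player 3 against (U, Y): payoffs 7, 6 → best response Alpha.
Player 3 against (M, X): payoffs 5, 2 → best response Alpha.
Player 3 against (M, Y): payoffs 4, 9 → best response Beta.
Player 3 against (D, X): payoffs 4, 2 → best response Alpha.
Player 3 against (D, Y): payoffs 0, 2 → best response Beta.
Mutual best responses: (U, Y, Alpha); (M, Y, Beta).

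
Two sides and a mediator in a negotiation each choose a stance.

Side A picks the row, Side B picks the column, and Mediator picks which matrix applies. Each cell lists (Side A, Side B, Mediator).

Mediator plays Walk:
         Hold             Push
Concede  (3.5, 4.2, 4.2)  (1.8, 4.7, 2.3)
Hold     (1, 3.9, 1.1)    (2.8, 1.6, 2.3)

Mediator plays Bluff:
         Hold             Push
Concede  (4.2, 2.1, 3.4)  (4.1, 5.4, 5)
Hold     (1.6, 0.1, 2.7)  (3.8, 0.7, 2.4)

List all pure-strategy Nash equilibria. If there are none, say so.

Check each profile: it is a Nash equilibrium iff no player can strictly gain by switching unilaterally.
(Concede, Hold, Walk): Side B can switch to Push (4.2 → 4.7). Not NE.
(Concede, Hold, Bluff): Side B can switch to Push (2.1 → 5.4). Not NE.
(Concede, Push, Walk): Side A can switch to Hold (1.8 → 2.8). Not NE.
(Concede, Push, Bluff): Side A gets 4.1, best alternative 3.8; Side B gets 5.4, best alternative 2.1; Mediator gets 5, best alternative 2.3. No profitable deviation — NE.
(Hold, Hold, Walk): Side A can switch to Concede (1 → 3.5). Not NE.
(Hold, Hold, Bluff): Side A can switch to Concede (1.6 → 4.2). Not NE.
(Hold, Push, Walk): Side B can switch to Hold (1.6 → 3.9). Not NE.
(Hold, Push, Bluff): Side A can switch to Concede (3.8 → 4.1). Not NE.

The unique pure-strategy Nash equilibrium is (Concede, Push, Bluff).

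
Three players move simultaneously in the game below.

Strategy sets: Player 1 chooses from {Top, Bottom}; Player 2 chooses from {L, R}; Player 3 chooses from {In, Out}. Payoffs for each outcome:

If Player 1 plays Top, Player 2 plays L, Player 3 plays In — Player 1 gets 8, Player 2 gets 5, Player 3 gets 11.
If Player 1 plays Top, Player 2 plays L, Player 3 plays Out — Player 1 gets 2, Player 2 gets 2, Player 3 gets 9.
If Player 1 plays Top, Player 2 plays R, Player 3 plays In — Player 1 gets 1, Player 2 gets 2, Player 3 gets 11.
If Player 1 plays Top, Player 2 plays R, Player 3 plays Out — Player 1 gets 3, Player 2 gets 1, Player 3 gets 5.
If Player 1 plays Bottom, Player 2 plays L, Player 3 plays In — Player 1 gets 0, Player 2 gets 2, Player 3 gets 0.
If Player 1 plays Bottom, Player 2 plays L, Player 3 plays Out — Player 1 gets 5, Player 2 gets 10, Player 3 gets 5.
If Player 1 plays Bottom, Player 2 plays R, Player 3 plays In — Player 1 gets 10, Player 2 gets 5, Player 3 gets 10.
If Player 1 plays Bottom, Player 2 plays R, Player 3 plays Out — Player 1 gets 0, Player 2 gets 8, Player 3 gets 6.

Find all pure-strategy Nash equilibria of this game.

For each strategy profile, look for a profitable unilateral deviation.
(Top, L, In): Player 1 gets 8, best alternative 0; Player 2 gets 5, best alternative 2; Player 3 gets 11, best alternative 9. No profitable deviation — NE.
(Top, L, Out): Player 1 can switch to Bottom (2 → 5). Not NE.
(Top, R, In): Player 1 can switch to Bottom (1 → 10). Not NE.
(Top, R, Out): Player 2 can switch to L (1 → 2). Not NE.
(Bottom, L, In): Player 1 can switch to Top (0 → 8). Not NE.
(Bottom, L, Out): Player 1 gets 5, best alternative 2; Player 2 gets 10, best alternative 8; Player 3 gets 5, best alternative 0. No profitable deviation — NE.
(Bottom, R, In): Player 1 gets 10, best alternative 1; Player 2 gets 5, best alternative 2; Player 3 gets 10, best alternative 6. No profitable deviation — NE.
(Bottom, R, Out): Player 1 can switch to Top (0 → 3). Not NE.

The pure Nash equilibria are (Top, L, In); (Bottom, L, Out); (Bottom, R, In).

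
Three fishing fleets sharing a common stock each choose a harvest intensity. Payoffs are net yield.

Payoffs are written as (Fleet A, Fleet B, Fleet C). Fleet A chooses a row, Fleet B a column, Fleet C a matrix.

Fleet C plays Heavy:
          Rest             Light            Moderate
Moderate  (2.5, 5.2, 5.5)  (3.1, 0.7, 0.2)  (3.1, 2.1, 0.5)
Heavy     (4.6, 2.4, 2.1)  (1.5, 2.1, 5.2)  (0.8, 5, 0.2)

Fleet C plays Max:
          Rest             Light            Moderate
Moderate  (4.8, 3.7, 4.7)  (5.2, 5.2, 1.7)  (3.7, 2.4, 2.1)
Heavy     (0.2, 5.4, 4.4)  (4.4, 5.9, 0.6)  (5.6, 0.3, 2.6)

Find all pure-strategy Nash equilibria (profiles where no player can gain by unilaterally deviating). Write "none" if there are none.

Pure NE: (Moderate, Light, Max)

Fleet A against (Rest, Heavy): payoffs 2.5, 4.6 → best response Heavy.
Fleet A against (Rest, Max): payoffs 4.8, 0.2 → best response Moderate.
Fleet A against (Light, Heavy): payoffs 3.1, 1.5 → best response Moderate.
Fleet A against (Light, Max): payoffs 5.2, 4.4 → best response Moderate.
Fleet A against (Moderate, Heavy): payoffs 3.1, 0.8 → best response Moderate.
Fleet A against (Moderate, Max): payoffs 3.7, 5.6 → best response Heavy.
Fleet B against (Moderate, Heavy): payoffs 5.2, 0.7, 2.1 → best response Rest.
Fleet B against (Moderate, Max): payoffs 3.7, 5.2, 2.4 → best response Light.
Fleet B against (Heavy, Heavy): payoffs 2.4, 2.1, 5 → best response Moderate.
Fleet B against (Heavy, Max): payoffs 5.4, 5.9, 0.3 → best response Light.
Fleet C against (Moderate, Rest): payoffs 5.5, 4.7 → best response Heavy.
Fleet C against (Moderate, Light): payoffs 0.2, 1.7 → best response Max.
Fleet C against (Moderate, Moderate): payoffs 0.5, 2.1 → best response Max.
Fleet C against (Heavy, Rest): payoffs 2.1, 4.4 → best response Max.
Fleet C against (Heavy, Light): payoffs 5.2, 0.6 → best response Heavy.
Fleet C against (Heavy, Moderate): payoffs 0.2, 2.6 → best response Max.
Mutual best responses: (Moderate, Light, Max).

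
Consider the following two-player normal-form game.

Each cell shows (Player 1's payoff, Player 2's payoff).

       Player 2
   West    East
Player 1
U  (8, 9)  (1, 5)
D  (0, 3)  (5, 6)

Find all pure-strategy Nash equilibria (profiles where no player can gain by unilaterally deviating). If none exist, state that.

Player 1 against West: payoffs 8, 0 → best response U.
Player 1 against East: payoffs 1, 5 → best response D.
Player 2 against U: payoffs 9, 5 → best response West.
Player 2 against D: payoffs 3, 6 → best response East.
Mutual best responses: (U, West); (D, East).

The pure Nash equilibria are (U, West) and (D, East).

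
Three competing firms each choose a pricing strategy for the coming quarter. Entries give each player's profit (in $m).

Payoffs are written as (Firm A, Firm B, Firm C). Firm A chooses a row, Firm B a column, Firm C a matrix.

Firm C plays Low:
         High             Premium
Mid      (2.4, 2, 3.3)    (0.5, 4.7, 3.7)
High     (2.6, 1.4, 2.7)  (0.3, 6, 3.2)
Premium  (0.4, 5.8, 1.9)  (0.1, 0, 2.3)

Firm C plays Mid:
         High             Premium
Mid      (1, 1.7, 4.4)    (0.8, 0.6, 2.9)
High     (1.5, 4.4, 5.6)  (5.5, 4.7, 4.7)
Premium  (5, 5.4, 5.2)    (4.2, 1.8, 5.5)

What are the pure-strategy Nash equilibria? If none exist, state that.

Pure-strategy Nash equilibria: (Mid, Premium, Low), (High, Premium, Mid), (Premium, High, Mid)

(Mid, High, Low): Firm A can switch to High (2.4 → 2.6). Not NE.
(Mid, High, Mid): Firm A can switch to High (1 → 1.5). Not NE.
(Mid, Premium, Low): Firm A gets 0.5, best alternative 0.3; Firm B gets 4.7, best alternative 2; Firm C gets 3.7, best alternative 2.9. No profitable deviation — NE.
(Mid, Premium, Mid): Firm A can switch to High (0.8 → 5.5). Not NE.
(High, High, Low): Firm B can switch to Premium (1.4 → 6). Not NE.
(High, High, Mid): Firm A can switch to Premium (1.5 → 5). Not NE.
(High, Premium, Low): Firm A can switch to Mid (0.3 → 0.5). Not NE.
(High, Premium, Mid): Firm A gets 5.5, best alternative 4.2; Firm B gets 4.7, best alternative 4.4; Firm C gets 4.7, best alternative 3.2. No profitable deviation — NE.
(Premium, High, Low): Firm A can switch to Mid (0.4 → 2.4). Not NE.
(Premium, High, Mid): Firm A gets 5, best alternative 1.5; Firm B gets 5.4, best alternative 1.8; Firm C gets 5.2, best alternative 1.9. No profitable deviation — NE.
(Premium, Premium, Low): Firm A can switch to Mid (0.1 → 0.5). Not NE.
(The remaining 1 profile has a profitable deviation by the same check.)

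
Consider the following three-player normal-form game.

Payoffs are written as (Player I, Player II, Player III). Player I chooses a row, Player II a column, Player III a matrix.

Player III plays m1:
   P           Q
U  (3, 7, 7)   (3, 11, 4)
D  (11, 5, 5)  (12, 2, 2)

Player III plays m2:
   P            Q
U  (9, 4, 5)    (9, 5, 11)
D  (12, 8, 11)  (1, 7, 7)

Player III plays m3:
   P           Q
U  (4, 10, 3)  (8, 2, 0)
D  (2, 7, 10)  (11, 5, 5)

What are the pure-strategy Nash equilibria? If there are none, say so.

Player I against (P, m1): payoffs 3, 11 → best response D.
Player I against (P, m2): payoffs 9, 12 → best response D.
Player I against (P, m3): payoffs 4, 2 → best response U.
Player I against (Q, m1): payoffs 3, 12 → best response D.
Player I against (Q, m2): payoffs 9, 1 → best response U.
Player I against (Q, m3): payoffs 8, 11 → best response D.
Player II against (U, m1): payoffs 7, 11 → best response Q.
Player II against (U, m2): payoffs 4, 5 → best response Q.
Player II against (U, m3): payoffs 10, 2 → best response P.
Player II against (D, m1): payoffs 5, 2 → best response P.
Player II against (D, m2): payoffs 8, 7 → best response P.
Player II against (D, m3): payoffs 7, 5 → best response P.
Player III against (U, P): payoffs 7, 5, 3 → best response m1.
Player III against (U, Q): payoffs 4, 11, 0 → best response m2.
Player III against (D, P): payoffs 5, 11, 10 → best response m2.
Player III against (D, Q): payoffs 2, 7, 5 → best response m2.
Mutual best responses: (U, Q, m2); (D, P, m2).

(U, Q, m2) and (D, P, m2)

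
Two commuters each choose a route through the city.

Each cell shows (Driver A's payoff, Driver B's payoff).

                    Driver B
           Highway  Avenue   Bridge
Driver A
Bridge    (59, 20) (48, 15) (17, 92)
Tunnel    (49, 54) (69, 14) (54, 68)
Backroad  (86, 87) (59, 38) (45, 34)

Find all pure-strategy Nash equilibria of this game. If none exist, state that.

Driver A against Highway: payoffs 59, 49, 86 → best response Backroad.
Driver A against Avenue: payoffs 48, 69, 59 → best response Tunnel.
Driver A against Bridge: payoffs 17, 54, 45 → best response Tunnel.
Driver B against Bridge: payoffs 20, 15, 92 → best response Bridge.
Driver B against Tunnel: payoffs 54, 14, 68 → best response Bridge.
Driver B against Backroad: payoffs 87, 38, 34 → best response Highway.
Mutual best responses: (Tunnel, Bridge); (Backroad, Highway).

The pure Nash equilibria are (Tunnel, Bridge); (Backroad, Highway).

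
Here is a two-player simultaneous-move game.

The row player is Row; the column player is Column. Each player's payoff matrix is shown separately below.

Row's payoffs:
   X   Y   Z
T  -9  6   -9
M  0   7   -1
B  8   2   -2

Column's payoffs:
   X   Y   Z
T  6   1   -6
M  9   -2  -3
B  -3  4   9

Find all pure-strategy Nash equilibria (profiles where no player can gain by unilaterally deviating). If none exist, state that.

(T, X): Row can switch to M (-9 → 0). Not NE.
(T, Y): Row can switch to M (6 → 7). Not NE.
(T, Z): Row can switch to M (-9 → -1). Not NE.
(M, X): Row can switch to B (0 → 8). Not NE.
(M, Y): Column can switch to X (-2 → 9). Not NE.
(M, Z): Column can switch to X (-3 → 9). Not NE.
(B, X): Column can switch to Y (-3 → 4). Not NE.
(B, Y): Row can switch to T (2 → 6). Not NE.
(B, Z): Row can switch to M (-2 → -1). Not NE.

none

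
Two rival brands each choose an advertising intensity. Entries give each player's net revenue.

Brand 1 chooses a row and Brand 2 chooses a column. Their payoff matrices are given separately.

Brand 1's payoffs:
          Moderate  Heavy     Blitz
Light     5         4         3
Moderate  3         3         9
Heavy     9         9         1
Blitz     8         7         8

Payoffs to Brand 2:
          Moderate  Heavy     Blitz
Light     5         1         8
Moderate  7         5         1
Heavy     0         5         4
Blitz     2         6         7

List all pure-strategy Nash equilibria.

Pure NE: (Heavy, Heavy)

Check each profile: it is a Nash equilibrium iff no player can strictly gain by switching unilaterally.
(Light, Moderate): Brand 1 can switch to Heavy (5 → 9). Not NE.
(Light, Heavy): Brand 1 can switch to Heavy (4 → 9). Not NE.
(Light, Blitz): Brand 1 can switch to Moderate (3 → 9). Not NE.
(Moderate, Moderate): Brand 1 can switch to Light (3 → 5). Not NE.
(Moderate, Heavy): Brand 1 can switch to Light (3 → 4). Not NE.
(Moderate, Blitz): Brand 2 can switch to Moderate (1 → 7). Not NE.
(Heavy, Moderate): Brand 2 can switch to Heavy (0 → 5). Not NE.
(Heavy, Heavy): Brand 1 gets 9, best alternative 7; Brand 2 gets 5, best alternative 4. No profitable deviation — NE.
(Heavy, Blitz): Brand 1 can switch to Light (1 → 3). Not NE.
(Blitz, Moderate): Brand 1 can switch to Heavy (8 → 9). Not NE.
(Blitz, Heavy): Brand 1 can switch to Heavy (7 → 9). Not NE.
(The remaining 1 profile has a profitable deviation by the same check.)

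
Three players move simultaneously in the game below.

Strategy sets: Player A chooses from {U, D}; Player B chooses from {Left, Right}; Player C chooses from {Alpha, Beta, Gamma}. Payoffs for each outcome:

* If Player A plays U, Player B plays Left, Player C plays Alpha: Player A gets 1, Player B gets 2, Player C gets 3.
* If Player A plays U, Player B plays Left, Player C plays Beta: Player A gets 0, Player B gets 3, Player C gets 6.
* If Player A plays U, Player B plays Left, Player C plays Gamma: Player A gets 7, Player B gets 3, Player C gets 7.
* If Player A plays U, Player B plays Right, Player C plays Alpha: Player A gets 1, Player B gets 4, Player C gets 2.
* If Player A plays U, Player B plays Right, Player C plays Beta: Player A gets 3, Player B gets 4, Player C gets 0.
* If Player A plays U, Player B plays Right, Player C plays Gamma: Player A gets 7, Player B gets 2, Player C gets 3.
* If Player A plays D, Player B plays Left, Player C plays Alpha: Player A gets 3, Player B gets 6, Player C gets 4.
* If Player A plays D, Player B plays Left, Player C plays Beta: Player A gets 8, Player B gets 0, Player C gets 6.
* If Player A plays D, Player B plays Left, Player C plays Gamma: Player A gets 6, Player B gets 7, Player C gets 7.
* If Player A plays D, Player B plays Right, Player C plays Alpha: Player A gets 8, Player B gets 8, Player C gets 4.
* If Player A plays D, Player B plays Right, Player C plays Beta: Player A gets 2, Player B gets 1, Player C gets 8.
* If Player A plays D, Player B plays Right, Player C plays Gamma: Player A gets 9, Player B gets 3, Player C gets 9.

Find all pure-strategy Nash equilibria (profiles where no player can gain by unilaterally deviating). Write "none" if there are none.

(U, Left, Alpha): Player A can switch to D (1 → 3). Not NE.
(U, Left, Beta): Player A can switch to D (0 → 8). Not NE.
(U, Left, Gamma): Player A gets 7, best alternative 6; Player B gets 3, best alternative 2; Player C gets 7, best alternative 6. No profitable deviation — NE.
(U, Right, Alpha): Player A can switch to D (1 → 8). Not NE.
(U, Right, Beta): Player C can switch to Alpha (0 → 2). Not NE.
(U, Right, Gamma): Player A can switch to D (7 → 9). Not NE.
(D, Left, Alpha): Player B can switch to Right (6 → 8). Not NE.
(D, Left, Beta): Player B can switch to Right (0 → 1). Not NE.
(D, Left, Gamma): Player A can switch to U (6 → 7). Not NE.
(D, Right, Alpha): Player C can switch to Beta (4 → 8). Not NE.
(D, Right, Beta): Player A can switch to U (2 → 3). Not NE.
(D, Right, Gamma): Player B can switch to Left (3 → 7). Not NE.

Pure NE: (U, Left, Gamma)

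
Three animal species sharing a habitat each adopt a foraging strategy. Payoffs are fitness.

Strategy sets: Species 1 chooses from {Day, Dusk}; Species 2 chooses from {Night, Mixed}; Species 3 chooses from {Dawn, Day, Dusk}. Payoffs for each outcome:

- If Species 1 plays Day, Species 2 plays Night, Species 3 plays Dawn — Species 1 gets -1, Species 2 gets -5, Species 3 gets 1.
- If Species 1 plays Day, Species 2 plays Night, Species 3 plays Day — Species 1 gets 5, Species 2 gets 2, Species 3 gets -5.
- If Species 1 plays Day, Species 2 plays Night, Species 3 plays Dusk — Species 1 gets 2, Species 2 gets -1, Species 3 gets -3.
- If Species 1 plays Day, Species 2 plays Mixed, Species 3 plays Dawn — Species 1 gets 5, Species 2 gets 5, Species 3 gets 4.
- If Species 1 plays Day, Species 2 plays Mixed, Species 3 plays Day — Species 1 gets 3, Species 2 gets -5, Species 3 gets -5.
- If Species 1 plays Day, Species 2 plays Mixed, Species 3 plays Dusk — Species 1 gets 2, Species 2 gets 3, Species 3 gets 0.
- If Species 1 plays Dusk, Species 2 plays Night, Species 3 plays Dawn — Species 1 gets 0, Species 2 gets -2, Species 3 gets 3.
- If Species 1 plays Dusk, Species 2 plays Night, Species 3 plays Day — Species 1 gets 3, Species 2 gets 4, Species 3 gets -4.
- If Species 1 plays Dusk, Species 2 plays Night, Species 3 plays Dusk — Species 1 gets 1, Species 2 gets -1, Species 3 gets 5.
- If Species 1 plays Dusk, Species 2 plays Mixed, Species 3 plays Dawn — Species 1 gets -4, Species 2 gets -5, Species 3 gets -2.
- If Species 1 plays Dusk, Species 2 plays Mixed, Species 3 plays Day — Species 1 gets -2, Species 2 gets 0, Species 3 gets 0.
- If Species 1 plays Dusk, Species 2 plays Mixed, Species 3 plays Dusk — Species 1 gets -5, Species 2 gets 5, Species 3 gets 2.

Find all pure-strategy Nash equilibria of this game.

(Day, Mixed, Dawn)

Species 1 against (Night, Dawn): payoffs -1, 0 → best response Dusk.
Species 1 against (Night, Day): payoffs 5, 3 → best response Day.
Species 1 against (Night, Dusk): payoffs 2, 1 → best response Day.
Species 1 against (Mixed, Dawn): payoffs 5, -4 → best response Day.
Species 1 against (Mixed, Day): payoffs 3, -2 → best response Day.
Species 1 against (Mixed, Dusk): payoffs 2, -5 → best response Day.
Species 2 against (Day, Dawn): payoffs -5, 5 → best response Mixed.
Species 2 against (Day, Day): payoffs 2, -5 → best response Night.
Species 2 against (Day, Dusk): payoffs -1, 3 → best response Mixed.
Species 2 against (Dusk, Dawn): payoffs -2, -5 → best response Night.
Species 2 against (Dusk, Day): payoffs 4, 0 → best response Night.
Species 2 against (Dusk, Dusk): payoffs -1, 5 → best response Mixed.
Species 3 against (Day, Night): payoffs 1, -5, -3 → best response Dawn.
Species 3 against (Day, Mixed): payoffs 4, -5, 0 → best response Dawn.
Species 3 against (Dusk, Night): payoffs 3, -4, 5 → best response Dusk.
Species 3 against (Dusk, Mixed): payoffs -2, 0, 2 → best response Dusk.
Mutual best responses: (Day, Mixed, Dawn).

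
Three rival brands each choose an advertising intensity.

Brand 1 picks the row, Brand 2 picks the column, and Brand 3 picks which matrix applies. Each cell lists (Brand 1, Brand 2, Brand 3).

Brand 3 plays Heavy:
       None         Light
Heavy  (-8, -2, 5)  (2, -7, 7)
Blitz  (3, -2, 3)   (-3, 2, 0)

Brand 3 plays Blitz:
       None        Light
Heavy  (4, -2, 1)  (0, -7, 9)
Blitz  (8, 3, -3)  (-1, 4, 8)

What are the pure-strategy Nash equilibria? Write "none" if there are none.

(Heavy, None, Heavy): Brand 1 can switch to Blitz (-8 → 3). Not NE.
(Heavy, None, Blitz): Brand 1 can switch to Blitz (4 → 8). Not NE.
(Heavy, Light, Heavy): Brand 2 can switch to None (-7 → -2). Not NE.
(Heavy, Light, Blitz): Brand 2 can switch to None (-7 → -2). Not NE.
(Blitz, None, Heavy): Brand 2 can switch to Light (-2 → 2). Not NE.
(Blitz, None, Blitz): Brand 2 can switch to Light (3 → 4). Not NE.
(The remaining 2 profiles each have a profitable deviation by the same check.)

No pure-strategy Nash equilibrium.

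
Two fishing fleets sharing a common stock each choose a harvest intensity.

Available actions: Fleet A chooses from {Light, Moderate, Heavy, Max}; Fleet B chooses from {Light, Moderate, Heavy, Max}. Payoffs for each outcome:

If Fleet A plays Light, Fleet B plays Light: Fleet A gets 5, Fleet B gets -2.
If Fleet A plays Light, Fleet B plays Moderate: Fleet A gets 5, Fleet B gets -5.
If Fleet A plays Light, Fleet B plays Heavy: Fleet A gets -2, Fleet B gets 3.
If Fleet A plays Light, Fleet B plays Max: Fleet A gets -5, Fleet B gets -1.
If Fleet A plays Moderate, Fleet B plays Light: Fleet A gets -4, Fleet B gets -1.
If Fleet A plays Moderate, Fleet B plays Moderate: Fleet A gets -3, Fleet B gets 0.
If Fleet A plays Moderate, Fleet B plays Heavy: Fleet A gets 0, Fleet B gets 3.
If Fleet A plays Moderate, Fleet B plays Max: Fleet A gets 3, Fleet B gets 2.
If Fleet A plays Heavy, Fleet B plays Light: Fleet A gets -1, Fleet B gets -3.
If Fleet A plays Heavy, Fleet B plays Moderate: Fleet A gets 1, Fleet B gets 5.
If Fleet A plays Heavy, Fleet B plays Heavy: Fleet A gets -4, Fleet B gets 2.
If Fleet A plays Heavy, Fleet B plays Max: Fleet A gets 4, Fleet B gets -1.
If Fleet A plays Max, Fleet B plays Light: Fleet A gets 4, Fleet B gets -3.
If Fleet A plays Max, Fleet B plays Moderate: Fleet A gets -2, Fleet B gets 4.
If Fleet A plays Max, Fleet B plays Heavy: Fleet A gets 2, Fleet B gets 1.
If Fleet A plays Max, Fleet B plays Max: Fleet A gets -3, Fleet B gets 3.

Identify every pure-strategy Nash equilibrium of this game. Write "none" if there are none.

For each strategy profile, look for a profitable unilateral deviation.
(Light, Light): Fleet B can switch to Heavy (-2 → 3). Not NE.
(Light, Moderate): Fleet B can switch to Light (-5 → -2). Not NE.
(Light, Heavy): Fleet A can switch to Moderate (-2 → 0). Not NE.
(Light, Max): Fleet A can switch to Moderate (-5 → 3). Not NE.
(Moderate, Light): Fleet A can switch to Light (-4 → 5). Not NE.
(Moderate, Moderate): Fleet A can switch to Light (-3 → 5). Not NE.
(The remaining 10 profiles each have a profitable deviation by the same check.)

none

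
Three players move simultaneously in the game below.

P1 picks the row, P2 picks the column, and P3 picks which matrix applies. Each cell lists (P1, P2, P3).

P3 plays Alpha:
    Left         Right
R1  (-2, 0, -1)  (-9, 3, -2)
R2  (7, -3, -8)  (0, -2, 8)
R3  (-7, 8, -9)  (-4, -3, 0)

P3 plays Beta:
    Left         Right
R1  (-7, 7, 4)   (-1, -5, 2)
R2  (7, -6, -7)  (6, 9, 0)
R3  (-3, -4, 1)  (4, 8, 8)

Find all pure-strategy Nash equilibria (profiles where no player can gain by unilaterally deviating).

P1 against (Left, Alpha): payoffs -2, 7, -7 → best response R2.
P1 against (Left, Beta): payoffs -7, 7, -3 → best response R2.
P1 against (Right, Alpha): payoffs -9, 0, -4 → best response R2.
P1 against (Right, Beta): payoffs -1, 6, 4 → best response R2.
P2 against (R1, Alpha): payoffs 0, 3 → best response Right.
P2 against (R1, Beta): payoffs 7, -5 → best response Left.
P2 against (R2, Alpha): payoffs -3, -2 → best response Right.
P2 against (R2, Beta): payoffs -6, 9 → best response Right.
P2 against (R3, Alpha): payoffs 8, -3 → best response Left.
P2 against (R3, Beta): payoffs -4, 8 → best response Right.
P3 against (R1, Left): payoffs -1, 4 → best response Beta.
P3 against (R1, Right): payoffs -2, 2 → best response Beta.
P3 against (R2, Left): payoffs -8, -7 → best response Beta.
P3 against (R2, Right): payoffs 8, 0 → best response Alpha.
P3 against (R3, Left): payoffs -9, 1 → best response Beta.
P3 against (R3, Right): payoffs 0, 8 → best response Beta.
Mutual best responses: (R2, Right, Alpha).

Pure NE: (R2, Right, Alpha)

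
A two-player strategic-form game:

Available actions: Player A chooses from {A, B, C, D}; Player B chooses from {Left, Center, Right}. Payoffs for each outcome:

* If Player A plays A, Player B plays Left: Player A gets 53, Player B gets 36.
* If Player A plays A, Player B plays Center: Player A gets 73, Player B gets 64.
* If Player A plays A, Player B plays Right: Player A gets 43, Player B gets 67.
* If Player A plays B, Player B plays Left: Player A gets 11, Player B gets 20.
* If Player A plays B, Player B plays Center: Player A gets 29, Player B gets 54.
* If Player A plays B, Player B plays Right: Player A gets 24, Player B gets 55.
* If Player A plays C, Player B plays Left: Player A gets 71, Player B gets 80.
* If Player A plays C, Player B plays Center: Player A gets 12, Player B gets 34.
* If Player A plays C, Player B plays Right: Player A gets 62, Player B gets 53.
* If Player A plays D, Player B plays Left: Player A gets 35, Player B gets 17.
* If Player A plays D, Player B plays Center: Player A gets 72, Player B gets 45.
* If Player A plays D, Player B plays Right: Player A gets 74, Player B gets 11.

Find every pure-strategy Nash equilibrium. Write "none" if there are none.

Pure NE: (C, Left)

Player A against Left: payoffs 53, 11, 71, 35 → best response C.
Player A against Center: payoffs 73, 29, 12, 72 → best response A.
Player A against Right: payoffs 43, 24, 62, 74 → best response D.
Player B against A: payoffs 36, 64, 67 → best response Right.
Player B against B: payoffs 20, 54, 55 → best response Right.
Player B against C: payoffs 80, 34, 53 → best response Left.
Player B against D: payoffs 17, 45, 11 → best response Center.
Mutual best responses: (C, Left).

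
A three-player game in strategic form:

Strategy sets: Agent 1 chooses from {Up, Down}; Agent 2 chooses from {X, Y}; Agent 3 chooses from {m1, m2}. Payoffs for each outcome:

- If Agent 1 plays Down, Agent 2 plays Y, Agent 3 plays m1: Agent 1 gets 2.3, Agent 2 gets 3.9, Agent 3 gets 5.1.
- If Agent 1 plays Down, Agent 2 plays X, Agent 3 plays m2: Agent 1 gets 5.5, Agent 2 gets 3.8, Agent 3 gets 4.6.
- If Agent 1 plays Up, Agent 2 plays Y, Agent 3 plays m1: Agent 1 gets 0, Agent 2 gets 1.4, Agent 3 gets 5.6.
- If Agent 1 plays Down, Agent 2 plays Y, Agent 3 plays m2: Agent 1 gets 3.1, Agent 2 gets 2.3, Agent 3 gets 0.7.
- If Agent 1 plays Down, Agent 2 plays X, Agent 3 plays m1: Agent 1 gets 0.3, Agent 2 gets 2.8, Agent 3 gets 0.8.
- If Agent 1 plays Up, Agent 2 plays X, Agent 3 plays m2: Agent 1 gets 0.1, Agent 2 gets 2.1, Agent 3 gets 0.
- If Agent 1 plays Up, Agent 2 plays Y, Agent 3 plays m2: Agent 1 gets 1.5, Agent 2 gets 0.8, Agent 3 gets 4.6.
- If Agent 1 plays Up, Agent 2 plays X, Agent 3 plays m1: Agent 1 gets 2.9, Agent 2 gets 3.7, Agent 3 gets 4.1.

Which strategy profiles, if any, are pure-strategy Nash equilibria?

Agent 1 against (X, m1): payoffs 2.9, 0.3 → best response Up.
Agent 1 against (X, m2): payoffs 0.1, 5.5 → best response Down.
Agent 1 against (Y, m1): payoffs 0, 2.3 → best response Down.
Agent 1 against (Y, m2): payoffs 1.5, 3.1 → best response Down.
Agent 2 against (Up, m1): payoffs 3.7, 1.4 → best response X.
Agent 2 against (Up, m2): payoffs 2.1, 0.8 → best response X.
Agent 2 against (Down, m1): payoffs 2.8, 3.9 → best response Y.
Agent 2 against (Down, m2): payoffs 3.8, 2.3 → best response X.
Agent 3 against (Up, X): payoffs 4.1, 0 → best response m1.
Agent 3 against (Up, Y): payoffs 5.6, 4.6 → best response m1.
Agent 3 against (Down, X): payoffs 0.8, 4.6 → best response m2.
Agent 3 against (Down, Y): payoffs 5.1, 0.7 → best response m1.
Mutual best responses: (Up, X, m1); (Down, X, m2); (Down, Y, m1).

(Up, X, m1); (Down, X, m2); (Down, Y, m1)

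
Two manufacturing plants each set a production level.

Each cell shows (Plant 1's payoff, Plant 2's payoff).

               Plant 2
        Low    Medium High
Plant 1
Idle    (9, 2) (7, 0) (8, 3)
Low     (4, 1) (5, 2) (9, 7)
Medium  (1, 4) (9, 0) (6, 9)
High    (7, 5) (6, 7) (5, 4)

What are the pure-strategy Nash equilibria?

Plant 1 against Low: payoffs 9, 4, 1, 7 → best response Idle.
Plant 1 against Medium: payoffs 7, 5, 9, 6 → best response Medium.
Plant 1 against High: payoffs 8, 9, 6, 5 → best response Low.
Plant 2 against Idle: payoffs 2, 0, 3 → best response High.
Plant 2 against Low: payoffs 1, 2, 7 → best response High.
Plant 2 against Medium: payoffs 4, 0, 9 → best response High.
Plant 2 against High: payoffs 5, 7, 4 → best response Medium.
Mutual best responses: (Low, High).

Pure NE: (Low, High)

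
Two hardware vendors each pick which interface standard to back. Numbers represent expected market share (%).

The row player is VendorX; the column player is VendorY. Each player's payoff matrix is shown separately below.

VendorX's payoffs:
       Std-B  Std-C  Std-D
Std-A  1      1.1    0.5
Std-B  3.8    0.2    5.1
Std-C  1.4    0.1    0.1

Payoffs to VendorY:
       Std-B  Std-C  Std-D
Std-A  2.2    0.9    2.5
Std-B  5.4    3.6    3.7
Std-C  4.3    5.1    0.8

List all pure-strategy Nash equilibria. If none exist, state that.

(Std-B, Std-B)

VendorX against Std-B: payoffs 1, 3.8, 1.4 → best response Std-B.
VendorX against Std-C: payoffs 1.1, 0.2, 0.1 → best response Std-A.
VendorX against Std-D: payoffs 0.5, 5.1, 0.1 → best response Std-B.
VendorY against Std-A: payoffs 2.2, 0.9, 2.5 → best response Std-D.
VendorY against Std-B: payoffs 5.4, 3.6, 3.7 → best response Std-B.
VendorY against Std-C: payoffs 4.3, 5.1, 0.8 → best response Std-C.
Mutual best responses: (Std-B, Std-B).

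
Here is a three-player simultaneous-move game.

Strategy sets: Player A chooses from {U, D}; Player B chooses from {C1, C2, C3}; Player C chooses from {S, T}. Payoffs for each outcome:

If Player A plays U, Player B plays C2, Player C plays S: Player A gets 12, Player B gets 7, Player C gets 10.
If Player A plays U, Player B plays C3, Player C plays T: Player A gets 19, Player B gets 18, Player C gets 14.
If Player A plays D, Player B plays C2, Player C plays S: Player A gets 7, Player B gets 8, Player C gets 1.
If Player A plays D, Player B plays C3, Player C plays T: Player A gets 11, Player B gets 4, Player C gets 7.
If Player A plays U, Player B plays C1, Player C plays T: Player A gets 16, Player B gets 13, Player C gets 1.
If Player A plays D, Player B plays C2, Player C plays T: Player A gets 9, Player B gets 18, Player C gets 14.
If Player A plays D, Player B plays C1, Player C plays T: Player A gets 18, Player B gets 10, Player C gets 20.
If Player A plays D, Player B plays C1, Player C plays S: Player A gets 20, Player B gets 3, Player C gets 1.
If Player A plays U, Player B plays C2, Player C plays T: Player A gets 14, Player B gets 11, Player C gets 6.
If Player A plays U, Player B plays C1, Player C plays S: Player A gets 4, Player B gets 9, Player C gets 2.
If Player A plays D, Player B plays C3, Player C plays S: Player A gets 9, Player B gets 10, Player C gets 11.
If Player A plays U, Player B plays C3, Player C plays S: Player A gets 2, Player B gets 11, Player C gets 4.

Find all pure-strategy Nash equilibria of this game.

The pure Nash equilibria are (U, C3, T), (D, C3, S).

Player A against (C1, S): payoffs 4, 20 → best response D.
Player A against (C1, T): payoffs 16, 18 → best response D.
Player A against (C2, S): payoffs 12, 7 → best response U.
Player A against (C2, T): payoffs 14, 9 → best response U.
Player A against (C3, S): payoffs 2, 9 → best response D.
Player A against (C3, T): payoffs 19, 11 → best response U.
Player B against (U, S): payoffs 9, 7, 11 → best response C3.
Player B against (U, T): payoffs 13, 11, 18 → best response C3.
Player B against (D, S): payoffs 3, 8, 10 → best response C3.
Player B against (D, T): payoffs 10, 18, 4 → best response C2.
Player C against (U, C1): payoffs 2, 1 → best response S.
Player C against (U, C2): payoffs 10, 6 → best response S.
Player C against (U, C3): payoffs 4, 14 → best response T.
Player C against (D, C1): payoffs 1, 20 → best response T.
Player C against (D, C2): payoffs 1, 14 → best response T.
Player C against (D, C3): payoffs 11, 7 → best response S.
Mutual best responses: (U, C3, T); (D, C3, S).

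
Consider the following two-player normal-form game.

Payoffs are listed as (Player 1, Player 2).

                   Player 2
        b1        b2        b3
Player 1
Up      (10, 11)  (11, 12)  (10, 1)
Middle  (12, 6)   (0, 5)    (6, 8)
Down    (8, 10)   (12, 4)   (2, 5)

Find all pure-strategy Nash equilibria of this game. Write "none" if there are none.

(Up, b1): Player 1 can switch to Middle (10 → 12). Not NE.
(Up, b2): Player 1 can switch to Down (11 → 12). Not NE.
(Up, b3): Player 2 can switch to b1 (1 → 11). Not NE.
(Middle, b1): Player 2 can switch to b3 (6 → 8). Not NE.
(Middle, b2): Player 1 can switch to Up (0 → 11). Not NE.
(Middle, b3): Player 1 can switch to Up (6 → 10). Not NE.
(Down, b1): Player 1 can switch to Up (8 → 10). Not NE.
(Down, b2): Player 2 can switch to b1 (4 → 10). Not NE.
(Down, b3): Player 1 can switch to Up (2 → 10). Not NE.

This game has no pure Nash equilibrium.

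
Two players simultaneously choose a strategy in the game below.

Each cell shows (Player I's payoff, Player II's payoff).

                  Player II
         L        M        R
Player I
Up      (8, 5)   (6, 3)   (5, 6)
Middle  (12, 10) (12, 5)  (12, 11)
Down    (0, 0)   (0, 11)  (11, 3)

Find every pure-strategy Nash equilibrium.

Pure NE: (Middle, R)

Player I against L: payoffs 8, 12, 0 → best response Middle.
Player I against M: payoffs 6, 12, 0 → best response Middle.
Player I against R: payoffs 5, 12, 11 → best response Middle.
Player II against Up: payoffs 5, 3, 6 → best response R.
Player II against Middle: payoffs 10, 5, 11 → best response R.
Player II against Down: payoffs 0, 11, 3 → best response M.
Mutual best responses: (Middle, R).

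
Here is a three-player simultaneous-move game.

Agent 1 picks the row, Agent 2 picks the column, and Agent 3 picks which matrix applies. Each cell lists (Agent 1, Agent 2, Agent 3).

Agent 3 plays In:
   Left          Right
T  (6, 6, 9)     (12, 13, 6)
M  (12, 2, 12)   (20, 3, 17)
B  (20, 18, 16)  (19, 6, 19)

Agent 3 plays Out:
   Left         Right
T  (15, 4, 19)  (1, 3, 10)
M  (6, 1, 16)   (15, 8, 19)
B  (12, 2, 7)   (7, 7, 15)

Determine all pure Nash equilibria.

(T, Left, Out) and (M, Right, Out) and (B, Left, In)

(T, Left, In): Agent 1 can switch to M (6 → 12). Not NE.
(T, Left, Out): Agent 1 gets 15, best alternative 12; Agent 2 gets 4, best alternative 3; Agent 3 gets 19, best alternative 9. No profitable deviation — NE.
(T, Right, In): Agent 1 can switch to M (12 → 20). Not NE.
(T, Right, Out): Agent 1 can switch to M (1 → 15). Not NE.
(M, Left, In): Agent 1 can switch to B (12 → 20). Not NE.
(M, Left, Out): Agent 1 can switch to T (6 → 15). Not NE.
(M, Right, In): Agent 3 can switch to Out (17 → 19). Not NE.
(M, Right, Out): Agent 1 gets 15, best alternative 7; Agent 2 gets 8, best alternative 1; Agent 3 gets 19, best alternative 17. No profitable deviation — NE.
(B, Left, In): Agent 1 gets 20, best alternative 12; Agent 2 gets 18, best alternative 6; Agent 3 gets 16, best alternative 7. No profitable deviation — NE.
(B, Left, Out): Agent 1 can switch to T (12 → 15). Not NE.
(B, Right, In): Agent 1 can switch to M (19 → 20). Not NE.
(B, Right, Out): Agent 1 can switch to M (7 → 15). Not NE.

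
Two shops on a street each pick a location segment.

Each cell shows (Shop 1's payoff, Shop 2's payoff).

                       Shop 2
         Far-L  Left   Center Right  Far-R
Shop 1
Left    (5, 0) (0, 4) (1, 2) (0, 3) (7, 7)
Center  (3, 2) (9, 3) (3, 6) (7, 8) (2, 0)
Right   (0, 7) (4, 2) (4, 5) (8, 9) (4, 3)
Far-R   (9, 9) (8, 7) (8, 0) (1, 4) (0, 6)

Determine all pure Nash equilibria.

Shop 1 against Far-L: payoffs 5, 3, 0, 9 → best response Far-R.
Shop 1 against Left: payoffs 0, 9, 4, 8 → best response Center.
Shop 1 against Center: payoffs 1, 3, 4, 8 → best response Far-R.
Shop 1 against Right: payoffs 0, 7, 8, 1 → best response Right.
Shop 1 against Far-R: payoffs 7, 2, 4, 0 → best response Left.
Shop 2 against Left: payoffs 0, 4, 2, 3, 7 → best response Far-R.
Shop 2 against Center: payoffs 2, 3, 6, 8, 0 → best response Right.
Shop 2 against Right: payoffs 7, 2, 5, 9, 3 → best response Right.
Shop 2 against Far-R: payoffs 9, 7, 0, 4, 6 → best response Far-L.
Mutual best responses: (Left, Far-R); (Right, Right); (Far-R, Far-L).

The pure Nash equilibria are (Left, Far-R); (Right, Right); (Far-R, Far-L).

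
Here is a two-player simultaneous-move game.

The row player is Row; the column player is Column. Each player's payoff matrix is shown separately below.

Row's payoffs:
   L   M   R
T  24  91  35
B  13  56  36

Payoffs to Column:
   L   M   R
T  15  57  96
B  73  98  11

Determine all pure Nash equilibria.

No pure-strategy Nash equilibrium.

For each player, find the best response to each opponent profile; mutual best responses are the pure NE.
Row against L: payoffs 24, 13 → best response T.
Row against M: payoffs 91, 56 → best response T.
Row against R: payoffs 35, 36 → best response B.
Column against T: payoffs 15, 57, 96 → best response R.
Column against B: payoffs 73, 98, 11 → best response M.
No profile is a mutual best response for all players.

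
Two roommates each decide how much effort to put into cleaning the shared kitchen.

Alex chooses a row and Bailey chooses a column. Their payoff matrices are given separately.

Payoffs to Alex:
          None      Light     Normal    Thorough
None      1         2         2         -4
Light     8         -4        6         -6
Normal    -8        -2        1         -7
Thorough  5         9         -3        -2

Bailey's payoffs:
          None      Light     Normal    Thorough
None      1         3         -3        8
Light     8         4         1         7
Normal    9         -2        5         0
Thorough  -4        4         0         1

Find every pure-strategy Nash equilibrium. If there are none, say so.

(Light, None); (Thorough, Light)

Mark each player's best response to every combination of opponents' strategies; a profile where every player is best-responding is a pure Nash equilibrium.
Alex against None: payoffs 1, 8, -8, 5 → best response Light.
Alex against Light: payoffs 2, -4, -2, 9 → best response Thorough.
Alex against Normal: payoffs 2, 6, 1, -3 → best response Light.
Alex against Thorough: payoffs -4, -6, -7, -2 → best response Thorough.
Bailey against None: payoffs 1, 3, -3, 8 → best response Thorough.
Bailey against Light: payoffs 8, 4, 1, 7 → best response None.
Bailey against Normal: payoffs 9, -2, 5, 0 → best response None.
Bailey against Thorough: payoffs -4, 4, 0, 1 → best response Light.
Mutual best responses: (Light, None); (Thorough, Light).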